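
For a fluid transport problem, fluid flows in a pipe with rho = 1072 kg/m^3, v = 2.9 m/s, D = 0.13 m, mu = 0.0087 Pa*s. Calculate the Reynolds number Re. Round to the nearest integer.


Re = rho * v * D / mu
Re = 1072 * 2.9 * 0.13 / 0.0087
Re = 404.144 / 0.0087
Re = 46453


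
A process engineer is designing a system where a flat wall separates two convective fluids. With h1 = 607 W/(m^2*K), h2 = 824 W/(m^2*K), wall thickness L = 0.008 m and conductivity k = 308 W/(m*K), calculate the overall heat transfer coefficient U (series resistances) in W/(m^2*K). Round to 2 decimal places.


1/U = 1/h1 + L/k + 1/h2
1/U = 1/607 + 0.008/308 + 1/824
1/U = 0.0016474465 + 2.5974e-05 + 0.0012135922
1/U = 0.0028870127
U = 346.38 W/(m^2*K)


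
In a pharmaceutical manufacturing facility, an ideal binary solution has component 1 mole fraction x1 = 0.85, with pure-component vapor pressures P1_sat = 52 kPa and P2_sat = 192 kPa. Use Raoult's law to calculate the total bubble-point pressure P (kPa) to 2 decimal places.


P = x1*P1_sat + x2*P2_sat
x2 = 1 - x1 = 1 - 0.85 = 0.15
P = 0.85*52 + 0.15*192
P = 44.2 + 28.8
P = 73.00 kPa


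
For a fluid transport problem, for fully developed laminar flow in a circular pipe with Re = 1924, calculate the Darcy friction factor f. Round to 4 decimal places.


f = 64 / Re
f = 64 / 1924
f = 0.0333


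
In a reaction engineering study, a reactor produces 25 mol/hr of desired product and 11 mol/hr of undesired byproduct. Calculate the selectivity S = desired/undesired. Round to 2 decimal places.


S = desired product rate / undesired product rate
S = 25 / 11
S = 2.27


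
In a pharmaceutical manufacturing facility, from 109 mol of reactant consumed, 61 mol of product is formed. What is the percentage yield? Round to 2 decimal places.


Yield = (moles product / moles consumed) * 100%
Yield = (61 / 109) * 100
Yield = 0.5596 * 100
Yield = 55.96%


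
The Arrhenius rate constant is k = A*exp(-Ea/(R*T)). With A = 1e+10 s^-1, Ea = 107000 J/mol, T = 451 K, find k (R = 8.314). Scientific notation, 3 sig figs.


k = A * exp(-Ea/(R*T))
k = 1e+10 * exp(-107000 / (8.314 * 451))
k = 1e+10 * exp(-28.536271)
k = 4.04e-03


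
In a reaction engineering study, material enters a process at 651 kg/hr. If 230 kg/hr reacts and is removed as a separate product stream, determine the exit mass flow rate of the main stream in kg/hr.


Steady-state mass balance on the main outlet: F_out = F_in - F_removed
F_out = 651 - 230
F_out = 421 kg/hr


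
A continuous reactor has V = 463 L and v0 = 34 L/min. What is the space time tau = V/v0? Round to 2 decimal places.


tau = V / v0
tau = 463 / 34
tau = 13.62 min


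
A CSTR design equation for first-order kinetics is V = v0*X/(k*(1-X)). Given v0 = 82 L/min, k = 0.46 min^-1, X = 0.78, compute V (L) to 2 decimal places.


V = v0 * X / (k * (1 - X))
V = 82 * 0.78 / (0.46 * (1 - 0.78))
V = 63.96 / (0.46 * 0.22)
V = 63.96 / 0.1012
V = 632.02 L


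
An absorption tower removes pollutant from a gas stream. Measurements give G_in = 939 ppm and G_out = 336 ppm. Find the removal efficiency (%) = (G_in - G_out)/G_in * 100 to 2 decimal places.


Efficiency = (G_in - G_out) / G_in * 100%
Efficiency = (939 - 336) / 939 * 100
Efficiency = 603 / 939 * 100
Efficiency = 64.22%


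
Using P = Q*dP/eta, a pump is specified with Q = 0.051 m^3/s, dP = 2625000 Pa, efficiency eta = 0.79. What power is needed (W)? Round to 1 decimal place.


P = Q * dP / eta
P = 0.051 * 2625000 / 0.79
P = 133875.0 / 0.79
P = 169462.0 W


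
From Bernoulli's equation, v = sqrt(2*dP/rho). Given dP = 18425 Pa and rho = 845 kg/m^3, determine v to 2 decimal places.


v = sqrt(2*dP/rho)
v = sqrt(2*18425/845)
v = sqrt(43.609467)
v = 6.60 m/s


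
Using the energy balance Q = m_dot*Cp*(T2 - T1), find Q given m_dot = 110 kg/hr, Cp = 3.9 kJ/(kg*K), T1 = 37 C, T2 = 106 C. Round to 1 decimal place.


Q = m_dot * Cp * (T2 - T1)
Q = 110 * 3.9 * (106 - 37)
Q = 110 * 3.9 * 69
Q = 29601.0 kJ/hr


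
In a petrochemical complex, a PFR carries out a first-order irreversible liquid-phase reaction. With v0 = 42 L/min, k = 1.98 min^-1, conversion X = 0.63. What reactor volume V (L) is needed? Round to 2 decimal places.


V = (v0/k) * ln(1/(1-X))
V = (42/1.98) * ln(1/(1-0.63))
V = 21.212121 * ln(2.702703)
V = 21.212121 * 0.994252
V = 21.09 L


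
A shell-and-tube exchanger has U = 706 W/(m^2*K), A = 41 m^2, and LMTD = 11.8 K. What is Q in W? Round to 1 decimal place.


Q = U * A * LMTD
Q = 706 * 41 * 11.8
Q = 341562.8 W


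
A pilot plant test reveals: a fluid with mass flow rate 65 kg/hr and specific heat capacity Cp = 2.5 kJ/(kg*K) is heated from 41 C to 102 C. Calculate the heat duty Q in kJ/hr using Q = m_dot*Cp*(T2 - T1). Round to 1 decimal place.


Q = m_dot * Cp * (T2 - T1)
Q = 65 * 2.5 * (102 - 41)
Q = 65 * 2.5 * 61
Q = 9912.5 kJ/hr


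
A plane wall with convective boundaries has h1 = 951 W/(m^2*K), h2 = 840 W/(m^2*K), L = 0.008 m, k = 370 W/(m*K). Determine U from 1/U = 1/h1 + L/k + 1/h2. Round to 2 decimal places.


1/U = 1/h1 + L/k + 1/h2
1/U = 1/951 + 0.008/370 + 1/840
1/U = 0.0010515247 + 2.16216e-05 + 0.0011904762
1/U = 0.0022636225
U = 441.77 W/(m^2*K)


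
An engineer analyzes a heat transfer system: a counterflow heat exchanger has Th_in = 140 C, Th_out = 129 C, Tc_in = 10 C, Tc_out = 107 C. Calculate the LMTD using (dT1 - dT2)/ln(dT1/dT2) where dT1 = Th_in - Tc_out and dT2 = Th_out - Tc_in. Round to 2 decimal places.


dT1 = Th_in - Tc_out = 140 - 107 = 33
dT2 = Th_out - Tc_in = 129 - 10 = 119
LMTD = (dT1 - dT2) / ln(dT1/dT2)
LMTD = (33 - 119) / ln(33/119)
LMTD = 67.05 K


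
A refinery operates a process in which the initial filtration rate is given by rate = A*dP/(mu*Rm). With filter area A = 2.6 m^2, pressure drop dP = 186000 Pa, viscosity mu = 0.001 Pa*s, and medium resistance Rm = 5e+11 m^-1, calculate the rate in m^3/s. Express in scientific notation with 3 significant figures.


rate = A * dP / (mu * Rm)
rate = 2.6 * 186000 / (0.001 * 5e+11)
rate = 483600.0 / 5.000e+08
rate = 9.67e-04 m^3/s


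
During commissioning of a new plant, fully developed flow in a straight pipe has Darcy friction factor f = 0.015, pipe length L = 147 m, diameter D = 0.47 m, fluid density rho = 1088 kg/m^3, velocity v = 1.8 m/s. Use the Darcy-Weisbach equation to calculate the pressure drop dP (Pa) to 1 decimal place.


dP = f * (L/D) * (rho*v^2/2)
dP = 0.015 * (147/0.47) * (1088*1.8^2/2)
L/D = 312.76595745
rho*v^2/2 = 1088*3.24/2 = 1762.56
dP = 0.015 * 312.76595745 * 1762.56
dP = 8269.0 Pa


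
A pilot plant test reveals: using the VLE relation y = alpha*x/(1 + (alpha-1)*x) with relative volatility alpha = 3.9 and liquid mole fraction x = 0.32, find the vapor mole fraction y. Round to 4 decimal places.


y = alpha*x / (1 + (alpha-1)*x)
y = 3.9*0.32 / (1 + (3.9-1)*0.32)
y = 1.248 / (1 + 0.928)
y = 1.248 / 1.928
y = 0.6473


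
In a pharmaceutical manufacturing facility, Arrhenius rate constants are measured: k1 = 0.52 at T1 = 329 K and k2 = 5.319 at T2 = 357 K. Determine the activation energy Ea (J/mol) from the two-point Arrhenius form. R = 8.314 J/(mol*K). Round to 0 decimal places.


Ea = R * ln(k2/k1) / (1/T1 - 1/T2)
ln(k2/k1) = ln(5.319/0.52) = 2.3252118
1/T1 - 1/T2 = 1/329 - 1/357 = 0.00023839323
Ea = 8.314 * 2.3252118 / 0.00023839323
Ea = 81092 J/mol


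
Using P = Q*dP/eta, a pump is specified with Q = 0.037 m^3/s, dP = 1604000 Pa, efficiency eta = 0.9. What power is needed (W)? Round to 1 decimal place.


P = Q * dP / eta
P = 0.037 * 1604000 / 0.9
P = 59348.0 / 0.9
P = 65942.2 W


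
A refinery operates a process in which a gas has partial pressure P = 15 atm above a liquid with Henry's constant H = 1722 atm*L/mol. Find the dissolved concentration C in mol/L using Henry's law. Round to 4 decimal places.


C = P / H
C = 15 / 1722
C = 0.0087 mol/L


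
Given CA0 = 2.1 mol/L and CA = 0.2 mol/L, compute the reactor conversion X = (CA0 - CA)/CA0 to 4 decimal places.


X = (CA0 - CA) / CA0
X = (2.1 - 0.2) / 2.1
X = 1.9 / 2.1
X = 0.9048


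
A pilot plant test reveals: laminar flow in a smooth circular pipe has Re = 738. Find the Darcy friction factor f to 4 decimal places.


f = 64 / Re
f = 64 / 738
f = 0.0867


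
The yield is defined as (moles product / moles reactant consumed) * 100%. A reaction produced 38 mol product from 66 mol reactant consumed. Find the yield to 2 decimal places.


Yield = (moles product / moles consumed) * 100%
Yield = (38 / 66) * 100
Yield = 0.5758 * 100
Yield = 57.58%


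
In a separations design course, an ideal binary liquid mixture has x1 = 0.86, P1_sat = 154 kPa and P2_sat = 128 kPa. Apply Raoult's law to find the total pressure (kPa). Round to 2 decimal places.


P = x1*P1_sat + x2*P2_sat
x2 = 1 - x1 = 1 - 0.86 = 0.14
P = 0.86*154 + 0.14*128
P = 132.44 + 17.92
P = 150.36 kPa


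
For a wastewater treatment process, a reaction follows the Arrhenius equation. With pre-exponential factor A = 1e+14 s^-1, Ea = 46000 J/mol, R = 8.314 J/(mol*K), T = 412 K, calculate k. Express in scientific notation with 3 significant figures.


k = A * exp(-Ea/(R*T))
k = 1e+14 * exp(-46000 / (8.314 * 412))
k = 1e+14 * exp(-13.429214)
k = 1.47e+08


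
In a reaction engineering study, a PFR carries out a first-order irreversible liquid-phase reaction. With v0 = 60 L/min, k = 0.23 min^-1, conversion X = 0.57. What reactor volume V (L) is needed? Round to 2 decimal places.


V = (v0/k) * ln(1/(1-X))
V = (60/0.23) * ln(1/(1-0.57))
V = 260.869565 * ln(2.325581)
V = 260.869565 * 0.84397
V = 220.17 L


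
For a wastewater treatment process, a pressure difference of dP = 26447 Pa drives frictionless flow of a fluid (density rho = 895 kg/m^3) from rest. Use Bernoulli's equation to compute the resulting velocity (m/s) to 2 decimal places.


v = sqrt(2*dP/rho)
v = sqrt(2*26447/895)
v = sqrt(59.099441)
v = 7.69 m/s


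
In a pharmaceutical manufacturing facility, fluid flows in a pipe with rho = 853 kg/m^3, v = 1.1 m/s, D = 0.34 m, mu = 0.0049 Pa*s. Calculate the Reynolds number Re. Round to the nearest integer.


Re = rho * v * D / mu
Re = 853 * 1.1 * 0.34 / 0.0049
Re = 319.022 / 0.0049
Re = 65107


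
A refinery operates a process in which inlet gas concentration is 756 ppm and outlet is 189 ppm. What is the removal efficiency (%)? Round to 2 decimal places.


Efficiency = (G_in - G_out) / G_in * 100%
Efficiency = (756 - 189) / 756 * 100
Efficiency = 567 / 756 * 100
Efficiency = 75.00%


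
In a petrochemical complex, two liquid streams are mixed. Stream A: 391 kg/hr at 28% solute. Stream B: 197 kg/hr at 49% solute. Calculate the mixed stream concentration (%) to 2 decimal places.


Mass balance on solute: F1*x1 + F2*x2 = F3*x3
F3 = F1 + F2 = 391 + 197 = 588 kg/hr
x3 = (F1*x1 + F2*x2)/F3
x3 = (391*0.28 + 197*0.49) / 588
x3 = 35.04%


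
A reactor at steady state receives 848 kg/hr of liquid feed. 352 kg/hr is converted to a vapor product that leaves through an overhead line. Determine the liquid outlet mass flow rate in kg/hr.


Steady-state mass balance on the main outlet: F_out = F_in - F_removed
F_out = 848 - 352
F_out = 496 kg/hr


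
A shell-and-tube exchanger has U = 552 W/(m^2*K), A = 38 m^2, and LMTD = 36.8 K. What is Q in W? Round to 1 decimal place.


Q = U * A * LMTD
Q = 552 * 38 * 36.8
Q = 771916.8 W


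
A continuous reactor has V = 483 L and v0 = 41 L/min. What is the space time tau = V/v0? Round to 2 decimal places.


tau = V / v0
tau = 483 / 41
tau = 11.78 min


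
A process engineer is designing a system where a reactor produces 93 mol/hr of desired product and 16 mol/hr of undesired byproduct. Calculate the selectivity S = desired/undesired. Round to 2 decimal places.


S = desired product rate / undesired product rate
S = 93 / 16
S = 5.81


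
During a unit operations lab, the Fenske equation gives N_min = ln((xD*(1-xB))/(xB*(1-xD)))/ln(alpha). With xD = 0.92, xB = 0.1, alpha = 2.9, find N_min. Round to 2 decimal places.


N_min = ln((xD*(1-xB))/(xB*(1-xD))) / ln(alpha)
Numerator inside ln: 0.828 / 0.008 = 103.5
ln(103.5) = 4.639572
ln(alpha) = ln(2.9) = 1.064711
N_min = 4.639572 / 1.064711 = 4.36


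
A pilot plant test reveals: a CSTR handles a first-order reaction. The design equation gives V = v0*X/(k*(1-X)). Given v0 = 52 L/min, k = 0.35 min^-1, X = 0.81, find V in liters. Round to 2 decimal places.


V = v0 * X / (k * (1 - X))
V = 52 * 0.81 / (0.35 * (1 - 0.81))
V = 42.12 / (0.35 * 0.19)
V = 42.12 / 0.0665
V = 633.38 L


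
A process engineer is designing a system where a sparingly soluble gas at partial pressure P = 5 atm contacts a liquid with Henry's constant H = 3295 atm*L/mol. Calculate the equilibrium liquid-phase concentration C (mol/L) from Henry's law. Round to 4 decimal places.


C = P / H
C = 5 / 3295
C = 0.0015 mol/L


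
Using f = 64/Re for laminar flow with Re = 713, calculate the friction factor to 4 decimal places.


f = 64 / Re
f = 64 / 713
f = 0.0898


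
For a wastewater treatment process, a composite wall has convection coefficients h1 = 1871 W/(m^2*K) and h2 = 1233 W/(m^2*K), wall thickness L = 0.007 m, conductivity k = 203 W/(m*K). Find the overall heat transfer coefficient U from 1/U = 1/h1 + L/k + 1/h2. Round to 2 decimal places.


1/U = 1/h1 + L/k + 1/h2
1/U = 1/1871 + 0.007/203 + 1/1233
1/U = 0.0005344735 + 3.44828e-05 + 0.00081103
1/U = 0.0013799863
U = 724.64 W/(m^2*K)


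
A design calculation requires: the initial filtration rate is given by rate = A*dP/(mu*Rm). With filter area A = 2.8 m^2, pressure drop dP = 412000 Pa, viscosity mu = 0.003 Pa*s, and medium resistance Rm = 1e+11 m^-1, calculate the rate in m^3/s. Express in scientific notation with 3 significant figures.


rate = A * dP / (mu * Rm)
rate = 2.8 * 412000 / (0.003 * 1e+11)
rate = 1153600.0 / 3.000e+08
rate = 3.85e-03 m^3/s


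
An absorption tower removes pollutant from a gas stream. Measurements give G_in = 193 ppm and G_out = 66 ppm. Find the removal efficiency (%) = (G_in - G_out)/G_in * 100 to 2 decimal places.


Efficiency = (G_in - G_out) / G_in * 100%
Efficiency = (193 - 66) / 193 * 100
Efficiency = 127 / 193 * 100
Efficiency = 65.80%


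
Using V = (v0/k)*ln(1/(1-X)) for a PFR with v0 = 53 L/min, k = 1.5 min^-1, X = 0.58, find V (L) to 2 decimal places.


V = (v0/k) * ln(1/(1-X))
V = (53/1.5) * ln(1/(1-0.58))
V = 35.333333 * ln(2.380952)
V = 35.333333 * 0.8675
V = 30.65 L


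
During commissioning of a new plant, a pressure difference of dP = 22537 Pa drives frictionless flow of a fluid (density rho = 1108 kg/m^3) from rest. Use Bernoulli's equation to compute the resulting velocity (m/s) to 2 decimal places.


v = sqrt(2*dP/rho)
v = sqrt(2*22537/1108)
v = sqrt(40.680505)
v = 6.38 m/s


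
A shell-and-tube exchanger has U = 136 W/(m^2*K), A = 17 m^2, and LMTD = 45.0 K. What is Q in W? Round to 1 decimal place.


Q = U * A * LMTD
Q = 136 * 17 * 45.0
Q = 104040.0 W


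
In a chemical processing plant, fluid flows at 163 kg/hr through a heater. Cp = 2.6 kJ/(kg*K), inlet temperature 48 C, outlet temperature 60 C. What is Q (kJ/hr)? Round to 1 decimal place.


Q = m_dot * Cp * (T2 - T1)
Q = 163 * 2.6 * (60 - 48)
Q = 163 * 2.6 * 12
Q = 5085.6 kJ/hr


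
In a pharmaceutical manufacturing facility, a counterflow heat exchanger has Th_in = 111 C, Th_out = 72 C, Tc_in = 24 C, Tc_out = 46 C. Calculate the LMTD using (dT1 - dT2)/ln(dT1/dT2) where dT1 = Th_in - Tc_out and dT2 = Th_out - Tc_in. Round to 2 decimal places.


dT1 = Th_in - Tc_out = 111 - 46 = 65
dT2 = Th_out - Tc_in = 72 - 24 = 48
LMTD = (dT1 - dT2) / ln(dT1/dT2)
LMTD = (65 - 48) / ln(65/48)
LMTD = 56.07 K


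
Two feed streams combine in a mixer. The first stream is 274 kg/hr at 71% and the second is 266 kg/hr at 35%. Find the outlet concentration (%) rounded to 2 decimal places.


Mass balance on solute: F1*x1 + F2*x2 = F3*x3
F3 = F1 + F2 = 274 + 266 = 540 kg/hr
x3 = (F1*x1 + F2*x2)/F3
x3 = (274*0.71 + 266*0.35) / 540
x3 = 53.27%


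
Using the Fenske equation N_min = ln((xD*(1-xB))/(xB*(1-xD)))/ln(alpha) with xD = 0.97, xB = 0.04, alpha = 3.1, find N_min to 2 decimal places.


N_min = ln((xD*(1-xB))/(xB*(1-xD))) / ln(alpha)
Numerator inside ln: 0.9312 / 0.0012 = 776.0
ln(776.0) = 6.654153
ln(alpha) = ln(3.1) = 1.131402
N_min = 6.654153 / 1.131402 = 5.88


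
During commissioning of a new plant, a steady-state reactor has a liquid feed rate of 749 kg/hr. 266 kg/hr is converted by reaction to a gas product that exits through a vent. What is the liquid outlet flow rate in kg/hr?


Steady-state mass balance on the main outlet: F_out = F_in - F_removed
F_out = 749 - 266
F_out = 483 kg/hr


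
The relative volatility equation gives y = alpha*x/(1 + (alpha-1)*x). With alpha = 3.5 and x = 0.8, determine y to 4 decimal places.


y = alpha*x / (1 + (alpha-1)*x)
y = 3.5*0.8 / (1 + (3.5-1)*0.8)
y = 2.8 / (1 + 2.0)
y = 2.8 / 3.0
y = 0.9333


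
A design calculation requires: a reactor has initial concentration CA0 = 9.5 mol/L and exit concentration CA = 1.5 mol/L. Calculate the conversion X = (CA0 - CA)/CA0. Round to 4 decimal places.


X = (CA0 - CA) / CA0
X = (9.5 - 1.5) / 9.5
X = 8.0 / 9.5
X = 0.8421


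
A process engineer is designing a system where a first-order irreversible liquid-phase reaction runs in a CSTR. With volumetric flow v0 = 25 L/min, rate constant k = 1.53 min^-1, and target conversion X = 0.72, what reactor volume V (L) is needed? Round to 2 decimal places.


V = v0 * X / (k * (1 - X))
V = 25 * 0.72 / (1.53 * (1 - 0.72))
V = 18.0 / (1.53 * 0.28)
V = 18.0 / 0.4284
V = 42.02 L


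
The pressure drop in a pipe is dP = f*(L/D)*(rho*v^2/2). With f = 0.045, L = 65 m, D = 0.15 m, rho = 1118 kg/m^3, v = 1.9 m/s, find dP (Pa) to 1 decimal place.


dP = f * (L/D) * (rho*v^2/2)
dP = 0.045 * (65/0.15) * (1118*1.9^2/2)
L/D = 433.33333333
rho*v^2/2 = 1118*3.61/2 = 2017.99
dP = 0.045 * 433.33333333 * 2017.99
dP = 39350.8 Pa


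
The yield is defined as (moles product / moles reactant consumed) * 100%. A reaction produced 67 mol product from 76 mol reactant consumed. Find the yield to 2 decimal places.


Yield = (moles product / moles consumed) * 100%
Yield = (67 / 76) * 100
Yield = 0.8816 * 100
Yield = 88.16%


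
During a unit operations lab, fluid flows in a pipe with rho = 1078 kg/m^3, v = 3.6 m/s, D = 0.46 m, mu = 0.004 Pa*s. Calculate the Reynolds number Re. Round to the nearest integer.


Re = rho * v * D / mu
Re = 1078 * 3.6 * 0.46 / 0.004
Re = 1785.168 / 0.004
Re = 446292


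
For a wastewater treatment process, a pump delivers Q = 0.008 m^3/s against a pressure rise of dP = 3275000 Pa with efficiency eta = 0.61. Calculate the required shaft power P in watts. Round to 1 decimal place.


P = Q * dP / eta
P = 0.008 * 3275000 / 0.61
P = 26200.0 / 0.61
P = 42950.8 W


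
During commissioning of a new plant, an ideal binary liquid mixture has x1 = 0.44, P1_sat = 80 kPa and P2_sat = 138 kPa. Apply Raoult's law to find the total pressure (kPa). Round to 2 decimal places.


P = x1*P1_sat + x2*P2_sat
x2 = 1 - x1 = 1 - 0.44 = 0.56
P = 0.44*80 + 0.56*138
P = 35.2 + 77.28
P = 112.48 kPa


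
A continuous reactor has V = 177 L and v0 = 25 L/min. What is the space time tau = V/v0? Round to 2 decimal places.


tau = V / v0
tau = 177 / 25
tau = 7.08 min


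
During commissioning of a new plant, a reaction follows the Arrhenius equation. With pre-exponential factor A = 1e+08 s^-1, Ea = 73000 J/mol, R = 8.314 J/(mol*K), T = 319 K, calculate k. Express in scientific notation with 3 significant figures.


k = A * exp(-Ea/(R*T))
k = 1e+08 * exp(-73000 / (8.314 * 319))
k = 1e+08 * exp(-27.524672)
k = 1.11e-04


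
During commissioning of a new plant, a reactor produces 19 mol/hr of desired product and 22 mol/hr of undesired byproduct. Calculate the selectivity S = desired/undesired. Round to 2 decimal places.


S = desired product rate / undesired product rate
S = 19 / 22
S = 0.86


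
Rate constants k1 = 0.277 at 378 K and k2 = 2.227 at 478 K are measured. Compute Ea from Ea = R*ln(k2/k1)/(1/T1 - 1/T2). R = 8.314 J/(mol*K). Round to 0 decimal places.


Ea = R * ln(k2/k1) / (1/T1 - 1/T2)
ln(k2/k1) = ln(2.227/0.277) = 2.0843932
1/T1 - 1/T2 = 1/378 - 1/478 = 0.000553452436
Ea = 8.314 * 2.0843932 / 0.000553452436
Ea = 31312 J/mol


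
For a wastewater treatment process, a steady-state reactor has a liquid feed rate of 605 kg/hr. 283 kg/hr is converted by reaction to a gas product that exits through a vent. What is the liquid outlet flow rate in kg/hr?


Steady-state mass balance on the main outlet: F_out = F_in - F_removed
F_out = 605 - 283
F_out = 322 kg/hr


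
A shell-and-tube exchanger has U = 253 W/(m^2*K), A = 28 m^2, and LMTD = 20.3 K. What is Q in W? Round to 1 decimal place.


Q = U * A * LMTD
Q = 253 * 28 * 20.3
Q = 143805.2 W


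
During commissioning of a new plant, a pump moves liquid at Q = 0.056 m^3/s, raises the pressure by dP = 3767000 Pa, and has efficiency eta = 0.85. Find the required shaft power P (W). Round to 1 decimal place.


P = Q * dP / eta
P = 0.056 * 3767000 / 0.85
P = 210952.0 / 0.85
P = 248178.8 W


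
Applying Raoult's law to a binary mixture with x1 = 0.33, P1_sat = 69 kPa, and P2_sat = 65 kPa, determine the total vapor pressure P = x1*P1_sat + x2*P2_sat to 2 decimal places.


P = x1*P1_sat + x2*P2_sat
x2 = 1 - x1 = 1 - 0.33 = 0.67
P = 0.33*69 + 0.67*65
P = 22.77 + 43.55
P = 66.32 kPa


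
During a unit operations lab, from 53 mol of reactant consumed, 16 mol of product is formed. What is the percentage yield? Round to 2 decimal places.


Yield = (moles product / moles consumed) * 100%
Yield = (16 / 53) * 100
Yield = 0.3019 * 100
Yield = 30.19%


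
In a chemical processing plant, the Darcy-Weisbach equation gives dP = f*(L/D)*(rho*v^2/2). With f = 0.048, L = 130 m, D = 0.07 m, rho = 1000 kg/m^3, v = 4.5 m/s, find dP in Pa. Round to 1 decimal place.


dP = f * (L/D) * (rho*v^2/2)
dP = 0.048 * (130/0.07) * (1000*4.5^2/2)
L/D = 1857.14285714
rho*v^2/2 = 1000*20.25/2 = 10125.0
dP = 0.048 * 1857.14285714 * 10125.0
dP = 902571.4 Pa


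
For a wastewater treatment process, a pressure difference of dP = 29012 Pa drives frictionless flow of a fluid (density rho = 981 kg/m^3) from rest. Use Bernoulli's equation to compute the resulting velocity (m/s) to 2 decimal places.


v = sqrt(2*dP/rho)
v = sqrt(2*29012/981)
v = sqrt(59.147808)
v = 7.69 m/s


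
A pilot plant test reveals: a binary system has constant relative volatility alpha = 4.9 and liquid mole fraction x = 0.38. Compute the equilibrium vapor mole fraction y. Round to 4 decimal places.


y = alpha*x / (1 + (alpha-1)*x)
y = 4.9*0.38 / (1 + (4.9-1)*0.38)
y = 1.862 / (1 + 1.482)
y = 1.862 / 2.482
y = 0.7502


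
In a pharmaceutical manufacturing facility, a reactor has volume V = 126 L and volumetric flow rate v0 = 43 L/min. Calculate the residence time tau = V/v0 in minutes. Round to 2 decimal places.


tau = V / v0
tau = 126 / 43
tau = 2.93 min


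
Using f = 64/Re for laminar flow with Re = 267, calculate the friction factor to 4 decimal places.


f = 64 / Re
f = 64 / 267
f = 0.2397


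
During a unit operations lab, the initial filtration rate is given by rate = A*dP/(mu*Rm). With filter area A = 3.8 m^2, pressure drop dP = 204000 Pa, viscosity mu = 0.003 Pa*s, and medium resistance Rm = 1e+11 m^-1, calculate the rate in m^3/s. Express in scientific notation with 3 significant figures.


rate = A * dP / (mu * Rm)
rate = 3.8 * 204000 / (0.003 * 1e+11)
rate = 775200.0 / 3.000e+08
rate = 2.58e-03 m^3/s


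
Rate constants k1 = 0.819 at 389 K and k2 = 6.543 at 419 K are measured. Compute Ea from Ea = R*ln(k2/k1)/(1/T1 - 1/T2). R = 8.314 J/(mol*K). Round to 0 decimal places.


Ea = R * ln(k2/k1) / (1/T1 - 1/T2)
ln(k2/k1) = ln(6.543/0.819) = 2.078067
1/T1 - 1/T2 = 1/389 - 1/419 = 0.000184059243
Ea = 8.314 * 2.078067 / 0.000184059243
Ea = 93867 J/mol


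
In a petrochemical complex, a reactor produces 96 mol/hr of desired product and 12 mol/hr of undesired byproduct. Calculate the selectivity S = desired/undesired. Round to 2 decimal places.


S = desired product rate / undesired product rate
S = 96 / 12
S = 8.00


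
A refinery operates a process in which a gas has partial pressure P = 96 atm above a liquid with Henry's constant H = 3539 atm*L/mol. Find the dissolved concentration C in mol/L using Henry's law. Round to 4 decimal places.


C = P / H
C = 96 / 3539
C = 0.0271 mol/L


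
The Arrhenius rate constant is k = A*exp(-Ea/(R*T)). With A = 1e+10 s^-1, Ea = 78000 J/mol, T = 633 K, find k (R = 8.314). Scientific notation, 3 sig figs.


k = A * exp(-Ea/(R*T))
k = 1e+10 * exp(-78000 / (8.314 * 633))
k = 1e+10 * exp(-14.821115)
k = 3.66e+03


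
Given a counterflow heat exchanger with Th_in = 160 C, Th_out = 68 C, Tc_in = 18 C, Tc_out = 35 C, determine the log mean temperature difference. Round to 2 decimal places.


dT1 = Th_in - Tc_out = 160 - 35 = 125
dT2 = Th_out - Tc_in = 68 - 18 = 50
LMTD = (dT1 - dT2) / ln(dT1/dT2)
LMTD = (125 - 50) / ln(125/50)
LMTD = 81.85 K


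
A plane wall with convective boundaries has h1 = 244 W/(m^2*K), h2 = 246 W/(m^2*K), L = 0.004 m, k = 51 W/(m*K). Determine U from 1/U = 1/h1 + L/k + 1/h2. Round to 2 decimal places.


1/U = 1/h1 + L/k + 1/h2
1/U = 1/244 + 0.004/51 + 1/246
1/U = 0.0040983607 + 7.84314e-05 + 0.0040650407
1/U = 0.0082418328
U = 121.33 W/(m^2*K)


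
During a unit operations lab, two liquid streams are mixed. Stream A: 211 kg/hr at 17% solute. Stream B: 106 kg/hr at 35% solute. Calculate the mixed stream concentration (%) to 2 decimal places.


Mass balance on solute: F1*x1 + F2*x2 = F3*x3
F3 = F1 + F2 = 211 + 106 = 317 kg/hr
x3 = (F1*x1 + F2*x2)/F3
x3 = (211*0.17 + 106*0.35) / 317
x3 = 23.02%


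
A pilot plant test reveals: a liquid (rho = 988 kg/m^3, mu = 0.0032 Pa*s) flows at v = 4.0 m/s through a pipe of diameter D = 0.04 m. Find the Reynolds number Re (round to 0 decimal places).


Re = rho * v * D / mu
Re = 988 * 4.0 * 0.04 / 0.0032
Re = 158.08 / 0.0032
Re = 49400


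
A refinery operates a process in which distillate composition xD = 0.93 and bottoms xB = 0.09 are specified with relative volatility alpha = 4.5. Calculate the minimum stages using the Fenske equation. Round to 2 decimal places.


N_min = ln((xD*(1-xB))/(xB*(1-xD))) / ln(alpha)
Numerator inside ln: 0.8463 / 0.0063 = 134.333333
ln(134.333333) = 4.900324
ln(alpha) = ln(4.5) = 1.504077
N_min = 4.900324 / 1.504077 = 3.26


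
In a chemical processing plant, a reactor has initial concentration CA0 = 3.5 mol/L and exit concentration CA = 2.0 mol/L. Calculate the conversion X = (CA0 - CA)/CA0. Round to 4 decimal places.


X = (CA0 - CA) / CA0
X = (3.5 - 2.0) / 3.5
X = 1.5 / 3.5
X = 0.4286


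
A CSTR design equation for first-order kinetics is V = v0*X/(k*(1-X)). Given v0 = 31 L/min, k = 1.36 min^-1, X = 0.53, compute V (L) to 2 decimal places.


V = v0 * X / (k * (1 - X))
V = 31 * 0.53 / (1.36 * (1 - 0.53))
V = 16.43 / (1.36 * 0.47)
V = 16.43 / 0.6392
V = 25.70 L


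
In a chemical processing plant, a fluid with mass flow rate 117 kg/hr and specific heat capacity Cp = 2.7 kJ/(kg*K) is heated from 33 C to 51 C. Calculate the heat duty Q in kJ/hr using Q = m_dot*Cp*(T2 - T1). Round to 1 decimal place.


Q = m_dot * Cp * (T2 - T1)
Q = 117 * 2.7 * (51 - 33)
Q = 117 * 2.7 * 18
Q = 5686.2 kJ/hr


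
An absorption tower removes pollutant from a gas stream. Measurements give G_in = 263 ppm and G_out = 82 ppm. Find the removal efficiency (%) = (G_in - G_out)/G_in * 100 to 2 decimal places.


Efficiency = (G_in - G_out) / G_in * 100%
Efficiency = (263 - 82) / 263 * 100
Efficiency = 181 / 263 * 100
Efficiency = 68.82%


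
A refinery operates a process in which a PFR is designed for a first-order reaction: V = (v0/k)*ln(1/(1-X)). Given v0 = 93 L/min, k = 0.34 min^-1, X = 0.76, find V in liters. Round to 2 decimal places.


V = (v0/k) * ln(1/(1-X))
V = (93/0.34) * ln(1/(1-0.76))
V = 273.529412 * ln(4.166667)
V = 273.529412 * 1.427116
V = 390.36 L


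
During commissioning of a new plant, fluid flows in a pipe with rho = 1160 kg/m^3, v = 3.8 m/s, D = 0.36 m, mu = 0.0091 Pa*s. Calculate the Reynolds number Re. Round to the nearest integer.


Re = rho * v * D / mu
Re = 1160 * 3.8 * 0.36 / 0.0091
Re = 1586.88 / 0.0091
Re = 174382


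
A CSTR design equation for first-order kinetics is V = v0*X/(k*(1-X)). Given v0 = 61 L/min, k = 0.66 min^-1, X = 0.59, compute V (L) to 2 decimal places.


V = v0 * X / (k * (1 - X))
V = 61 * 0.59 / (0.66 * (1 - 0.59))
V = 35.99 / (0.66 * 0.41)
V = 35.99 / 0.2706
V = 133.00 L


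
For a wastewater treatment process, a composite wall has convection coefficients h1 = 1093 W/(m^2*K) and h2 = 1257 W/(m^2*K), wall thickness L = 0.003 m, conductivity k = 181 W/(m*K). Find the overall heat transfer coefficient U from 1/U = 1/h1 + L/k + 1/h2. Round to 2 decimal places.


1/U = 1/h1 + L/k + 1/h2
1/U = 1/1093 + 0.003/181 + 1/1257
1/U = 0.0009149131 + 1.65746e-05 + 0.0007955449
1/U = 0.0017270326
U = 579.03 W/(m^2*K)


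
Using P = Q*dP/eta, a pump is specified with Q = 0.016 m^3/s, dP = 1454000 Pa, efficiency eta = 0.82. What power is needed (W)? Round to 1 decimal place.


P = Q * dP / eta
P = 0.016 * 1454000 / 0.82
P = 23264.0 / 0.82
P = 28370.7 W


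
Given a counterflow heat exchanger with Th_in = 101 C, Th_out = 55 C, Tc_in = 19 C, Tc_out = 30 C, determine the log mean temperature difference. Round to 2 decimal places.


dT1 = Th_in - Tc_out = 101 - 30 = 71
dT2 = Th_out - Tc_in = 55 - 19 = 36
LMTD = (dT1 - dT2) / ln(dT1/dT2)
LMTD = (71 - 36) / ln(71/36)
LMTD = 51.53 K


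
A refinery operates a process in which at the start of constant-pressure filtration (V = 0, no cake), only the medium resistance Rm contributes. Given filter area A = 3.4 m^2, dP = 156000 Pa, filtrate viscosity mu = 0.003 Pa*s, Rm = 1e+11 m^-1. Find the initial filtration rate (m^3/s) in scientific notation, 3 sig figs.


rate = A * dP / (mu * Rm)
rate = 3.4 * 156000 / (0.003 * 1e+11)
rate = 530400.0 / 3.000e+08
rate = 1.77e-03 m^3/s


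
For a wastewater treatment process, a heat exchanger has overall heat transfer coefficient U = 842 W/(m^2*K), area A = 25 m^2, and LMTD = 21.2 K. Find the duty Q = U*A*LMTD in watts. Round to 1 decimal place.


Q = U * A * LMTD
Q = 842 * 25 * 21.2
Q = 446260.0 W


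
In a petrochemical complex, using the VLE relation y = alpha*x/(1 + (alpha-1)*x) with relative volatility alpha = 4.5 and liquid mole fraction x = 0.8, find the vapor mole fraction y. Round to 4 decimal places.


y = alpha*x / (1 + (alpha-1)*x)
y = 4.5*0.8 / (1 + (4.5-1)*0.8)
y = 3.6 / (1 + 2.8)
y = 3.6 / 3.8
y = 0.9474


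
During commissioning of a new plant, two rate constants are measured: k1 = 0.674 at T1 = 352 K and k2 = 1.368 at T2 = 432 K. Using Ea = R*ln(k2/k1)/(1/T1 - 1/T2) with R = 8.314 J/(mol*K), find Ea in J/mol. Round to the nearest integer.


Ea = R * ln(k2/k1) / (1/T1 - 1/T2)
ln(k2/k1) = ln(1.368/0.674) = 0.707875
1/T1 - 1/T2 = 1/352 - 1/432 = 0.000526094276
Ea = 8.314 * 0.707875 / 0.000526094276
Ea = 11187 J/mol


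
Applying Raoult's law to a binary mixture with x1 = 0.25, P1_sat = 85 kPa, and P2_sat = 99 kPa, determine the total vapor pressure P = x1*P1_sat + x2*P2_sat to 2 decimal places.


P = x1*P1_sat + x2*P2_sat
x2 = 1 - x1 = 1 - 0.25 = 0.75
P = 0.25*85 + 0.75*99
P = 21.25 + 74.25
P = 95.50 kPa


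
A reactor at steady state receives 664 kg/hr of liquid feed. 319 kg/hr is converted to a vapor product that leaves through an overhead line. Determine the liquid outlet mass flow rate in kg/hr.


Steady-state mass balance on the main outlet: F_out = F_in - F_removed
F_out = 664 - 319
F_out = 345 kg/hr


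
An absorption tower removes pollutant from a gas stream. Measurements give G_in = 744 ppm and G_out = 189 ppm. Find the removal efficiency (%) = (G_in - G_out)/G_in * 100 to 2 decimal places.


Efficiency = (G_in - G_out) / G_in * 100%
Efficiency = (744 - 189) / 744 * 100
Efficiency = 555 / 744 * 100
Efficiency = 74.60%


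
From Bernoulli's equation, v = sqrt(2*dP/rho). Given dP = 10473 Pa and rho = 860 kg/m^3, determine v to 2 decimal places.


v = sqrt(2*dP/rho)
v = sqrt(2*10473/860)
v = sqrt(24.355814)
v = 4.94 m/s


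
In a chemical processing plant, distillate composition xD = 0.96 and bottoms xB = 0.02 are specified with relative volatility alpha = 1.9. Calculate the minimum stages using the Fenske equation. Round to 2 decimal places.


N_min = ln((xD*(1-xB))/(xB*(1-xD))) / ln(alpha)
Numerator inside ln: 0.9408 / 0.0008 = 1176.0
ln(1176.0) = 7.069874
ln(alpha) = ln(1.9) = 0.641854
N_min = 7.069874 / 0.641854 = 11.01


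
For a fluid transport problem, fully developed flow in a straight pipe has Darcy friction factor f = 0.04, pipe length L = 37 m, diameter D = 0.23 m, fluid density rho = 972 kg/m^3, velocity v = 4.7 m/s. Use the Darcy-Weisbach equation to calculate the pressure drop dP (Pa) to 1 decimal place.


dP = f * (L/D) * (rho*v^2/2)
dP = 0.04 * (37/0.23) * (972*4.7^2/2)
L/D = 160.86956522
rho*v^2/2 = 972*22.09/2 = 10735.74
dP = 0.04 * 160.86956522 * 10735.74
dP = 69082.2 Pa


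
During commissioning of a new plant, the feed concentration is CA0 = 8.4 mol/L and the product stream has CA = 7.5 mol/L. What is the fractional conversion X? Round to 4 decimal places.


X = (CA0 - CA) / CA0
X = (8.4 - 7.5) / 8.4
X = 0.9 / 8.4
X = 0.1071


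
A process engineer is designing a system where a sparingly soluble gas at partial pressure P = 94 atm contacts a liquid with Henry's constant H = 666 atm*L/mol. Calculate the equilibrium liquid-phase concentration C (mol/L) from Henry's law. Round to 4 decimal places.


C = P / H
C = 94 / 666
C = 0.1411 mol/L


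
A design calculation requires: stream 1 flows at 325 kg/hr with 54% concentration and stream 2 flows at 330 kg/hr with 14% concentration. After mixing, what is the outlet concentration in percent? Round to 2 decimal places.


Mass balance on solute: F1*x1 + F2*x2 = F3*x3
F3 = F1 + F2 = 325 + 330 = 655 kg/hr
x3 = (F1*x1 + F2*x2)/F3
x3 = (325*0.54 + 330*0.14) / 655
x3 = 33.85%


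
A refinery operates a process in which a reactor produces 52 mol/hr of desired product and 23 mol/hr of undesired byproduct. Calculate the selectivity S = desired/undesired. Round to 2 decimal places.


S = desired product rate / undesired product rate
S = 52 / 23
S = 2.26


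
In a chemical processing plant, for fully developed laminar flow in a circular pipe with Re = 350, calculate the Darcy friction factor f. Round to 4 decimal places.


f = 64 / Re
f = 64 / 350
f = 0.1829


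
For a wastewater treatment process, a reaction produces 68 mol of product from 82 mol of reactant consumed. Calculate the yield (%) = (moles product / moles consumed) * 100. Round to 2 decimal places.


Yield = (moles product / moles consumed) * 100%
Yield = (68 / 82) * 100
Yield = 0.8293 * 100
Yield = 82.93%


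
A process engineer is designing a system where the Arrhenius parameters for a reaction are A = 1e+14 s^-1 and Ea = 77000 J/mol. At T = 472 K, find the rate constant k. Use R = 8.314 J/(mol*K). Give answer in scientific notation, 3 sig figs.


k = A * exp(-Ea/(R*T))
k = 1e+14 * exp(-77000 / (8.314 * 472))
k = 1e+14 * exp(-19.621794)
k = 3.01e+05


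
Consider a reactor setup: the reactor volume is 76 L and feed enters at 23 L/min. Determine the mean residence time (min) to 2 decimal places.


tau = V / v0
tau = 76 / 23
tau = 3.30 min


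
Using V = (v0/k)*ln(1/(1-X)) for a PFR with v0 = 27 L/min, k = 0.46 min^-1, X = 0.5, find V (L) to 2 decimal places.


V = (v0/k) * ln(1/(1-X))
V = (27/0.46) * ln(1/(1-0.5))
V = 58.695652 * ln(2.0)
V = 58.695652 * 0.693147
V = 40.68 L


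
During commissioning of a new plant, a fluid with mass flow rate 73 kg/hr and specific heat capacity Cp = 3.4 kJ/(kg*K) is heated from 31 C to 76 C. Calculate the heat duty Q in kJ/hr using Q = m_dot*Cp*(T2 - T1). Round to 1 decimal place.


Q = m_dot * Cp * (T2 - T1)
Q = 73 * 3.4 * (76 - 31)
Q = 73 * 3.4 * 45
Q = 11169.0 kJ/hr


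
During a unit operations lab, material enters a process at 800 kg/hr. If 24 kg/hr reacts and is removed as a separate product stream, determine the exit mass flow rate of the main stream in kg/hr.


Steady-state mass balance on the main outlet: F_out = F_in - F_removed
F_out = 800 - 24
F_out = 776 kg/hr


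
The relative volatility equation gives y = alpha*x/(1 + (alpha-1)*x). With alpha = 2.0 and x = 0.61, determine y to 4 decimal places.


y = alpha*x / (1 + (alpha-1)*x)
y = 2.0*0.61 / (1 + (2.0-1)*0.61)
y = 1.22 / (1 + 0.61)
y = 1.22 / 1.61
y = 0.7578


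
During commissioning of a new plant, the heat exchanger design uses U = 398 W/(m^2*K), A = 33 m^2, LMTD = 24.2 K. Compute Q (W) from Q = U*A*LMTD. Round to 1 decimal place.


Q = U * A * LMTD
Q = 398 * 33 * 24.2
Q = 317842.8 W


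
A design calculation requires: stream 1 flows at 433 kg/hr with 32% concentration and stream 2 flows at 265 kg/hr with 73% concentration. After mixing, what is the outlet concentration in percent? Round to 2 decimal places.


Mass balance on solute: F1*x1 + F2*x2 = F3*x3
F3 = F1 + F2 = 433 + 265 = 698 kg/hr
x3 = (F1*x1 + F2*x2)/F3
x3 = (433*0.32 + 265*0.73) / 698
x3 = 47.57%


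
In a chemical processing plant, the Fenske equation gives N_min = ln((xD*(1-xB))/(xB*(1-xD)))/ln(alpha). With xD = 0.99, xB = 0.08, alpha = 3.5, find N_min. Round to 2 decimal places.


N_min = ln((xD*(1-xB))/(xB*(1-xD))) / ln(alpha)
Numerator inside ln: 0.9108 / 0.0008 = 1138.5
ln(1138.5) = 7.037467
ln(alpha) = ln(3.5) = 1.252763
N_min = 7.037467 / 1.252763 = 5.62


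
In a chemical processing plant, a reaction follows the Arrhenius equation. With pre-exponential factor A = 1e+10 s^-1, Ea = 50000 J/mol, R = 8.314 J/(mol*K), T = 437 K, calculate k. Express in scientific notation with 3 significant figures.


k = A * exp(-Ea/(R*T))
k = 1e+10 * exp(-50000 / (8.314 * 437))
k = 1e+10 * exp(-13.761905)
k = 1.06e+04


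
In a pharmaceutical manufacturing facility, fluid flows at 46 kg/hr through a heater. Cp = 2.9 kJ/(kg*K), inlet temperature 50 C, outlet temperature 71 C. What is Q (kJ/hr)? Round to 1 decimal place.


Q = m_dot * Cp * (T2 - T1)
Q = 46 * 2.9 * (71 - 50)
Q = 46 * 2.9 * 21
Q = 2801.4 kJ/hr


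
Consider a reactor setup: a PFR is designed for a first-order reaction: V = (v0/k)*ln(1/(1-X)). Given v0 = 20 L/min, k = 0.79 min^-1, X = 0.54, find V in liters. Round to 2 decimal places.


V = (v0/k) * ln(1/(1-X))
V = (20/0.79) * ln(1/(1-0.54))
V = 25.316456 * ln(2.173913)
V = 25.316456 * 0.776529
V = 19.66 L


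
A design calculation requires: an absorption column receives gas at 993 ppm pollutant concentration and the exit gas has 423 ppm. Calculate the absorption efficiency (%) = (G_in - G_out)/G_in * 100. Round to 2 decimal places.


Efficiency = (G_in - G_out) / G_in * 100%
Efficiency = (993 - 423) / 993 * 100
Efficiency = 570 / 993 * 100
Efficiency = 57.40%


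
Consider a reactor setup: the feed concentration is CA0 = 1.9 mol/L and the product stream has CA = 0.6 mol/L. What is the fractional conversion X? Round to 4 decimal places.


X = (CA0 - CA) / CA0
X = (1.9 - 0.6) / 1.9
X = 1.3 / 1.9
X = 0.6842


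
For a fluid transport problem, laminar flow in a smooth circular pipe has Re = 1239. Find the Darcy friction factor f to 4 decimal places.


f = 64 / Re
f = 64 / 1239
f = 0.0517


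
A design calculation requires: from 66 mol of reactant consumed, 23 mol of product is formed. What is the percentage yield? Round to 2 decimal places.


Yield = (moles product / moles consumed) * 100%
Yield = (23 / 66) * 100
Yield = 0.3485 * 100
Yield = 34.85%


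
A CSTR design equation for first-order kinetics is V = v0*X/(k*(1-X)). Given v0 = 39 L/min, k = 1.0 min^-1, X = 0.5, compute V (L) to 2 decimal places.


V = v0 * X / (k * (1 - X))
V = 39 * 0.5 / (1.0 * (1 - 0.5))
V = 19.5 / (1.0 * 0.5)
V = 19.5 / 0.5
V = 39.00 L
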